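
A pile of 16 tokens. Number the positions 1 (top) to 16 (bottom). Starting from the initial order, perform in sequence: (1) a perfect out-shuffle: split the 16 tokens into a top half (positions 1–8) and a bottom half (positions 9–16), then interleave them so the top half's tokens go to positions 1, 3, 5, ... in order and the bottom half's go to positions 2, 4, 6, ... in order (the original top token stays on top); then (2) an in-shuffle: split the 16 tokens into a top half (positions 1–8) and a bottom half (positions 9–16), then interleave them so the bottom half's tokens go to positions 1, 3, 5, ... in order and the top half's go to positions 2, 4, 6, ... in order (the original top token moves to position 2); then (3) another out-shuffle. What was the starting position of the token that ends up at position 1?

Undo the operations in reverse order, starting from position 1:
  undo op 3 (out-shuffle, from top half): 1 ← 1
  undo op 2 (in-shuffle, from bottom half): 1 ← 9
  undo op 1 (out-shuffle, from top half): 9 ← 5
So the token at position 1 came from original position 5.

5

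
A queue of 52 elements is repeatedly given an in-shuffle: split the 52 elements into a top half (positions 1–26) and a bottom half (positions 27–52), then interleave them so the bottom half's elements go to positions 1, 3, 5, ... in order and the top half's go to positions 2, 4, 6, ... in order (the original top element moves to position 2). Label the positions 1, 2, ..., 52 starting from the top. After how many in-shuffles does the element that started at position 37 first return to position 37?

Follow position 37 under repeated in-shuffles:
37 → 21 → 42 → 31 → 9 → 18 → 36 → 19 → ... → 37 (length 52)
It first returns after 52 in-shuffles.

52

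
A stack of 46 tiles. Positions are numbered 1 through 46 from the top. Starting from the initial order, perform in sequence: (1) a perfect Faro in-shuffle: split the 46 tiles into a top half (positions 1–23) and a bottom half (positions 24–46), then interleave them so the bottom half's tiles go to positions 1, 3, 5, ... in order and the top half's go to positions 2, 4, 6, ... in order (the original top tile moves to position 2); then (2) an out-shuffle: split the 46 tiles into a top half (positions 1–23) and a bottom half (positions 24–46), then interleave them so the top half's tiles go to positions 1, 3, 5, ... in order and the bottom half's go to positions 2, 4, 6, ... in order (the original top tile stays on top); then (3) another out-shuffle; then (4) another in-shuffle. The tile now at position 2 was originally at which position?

Undo the operations in reverse order, starting from position 2:
  undo op 4 (in-shuffle, from top half): 2 ← 1
  undo op 3 (out-shuffle, from top half): 1 ← 1
  undo op 2 (out-shuffle, from top half): 1 ← 1
  undo op 1 (in-shuffle, from bottom half): 1 ← 24
So the tile at position 2 came from original position 24.

24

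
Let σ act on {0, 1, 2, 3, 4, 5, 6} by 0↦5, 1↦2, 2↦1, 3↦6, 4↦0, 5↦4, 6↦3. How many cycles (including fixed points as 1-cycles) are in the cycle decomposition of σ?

3

Cycle decomposition: (0 5 4) (1 2) (3 6).
3 cycles.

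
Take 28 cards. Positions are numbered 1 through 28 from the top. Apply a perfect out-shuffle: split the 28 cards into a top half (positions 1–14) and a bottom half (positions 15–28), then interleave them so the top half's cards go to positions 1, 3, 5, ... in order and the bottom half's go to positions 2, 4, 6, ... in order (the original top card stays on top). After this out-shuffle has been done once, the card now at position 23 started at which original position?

12

Work backwards from position 23, undoing one out-shuffle at a time:
23 ← 12
So the card now at position 23 started at position 12.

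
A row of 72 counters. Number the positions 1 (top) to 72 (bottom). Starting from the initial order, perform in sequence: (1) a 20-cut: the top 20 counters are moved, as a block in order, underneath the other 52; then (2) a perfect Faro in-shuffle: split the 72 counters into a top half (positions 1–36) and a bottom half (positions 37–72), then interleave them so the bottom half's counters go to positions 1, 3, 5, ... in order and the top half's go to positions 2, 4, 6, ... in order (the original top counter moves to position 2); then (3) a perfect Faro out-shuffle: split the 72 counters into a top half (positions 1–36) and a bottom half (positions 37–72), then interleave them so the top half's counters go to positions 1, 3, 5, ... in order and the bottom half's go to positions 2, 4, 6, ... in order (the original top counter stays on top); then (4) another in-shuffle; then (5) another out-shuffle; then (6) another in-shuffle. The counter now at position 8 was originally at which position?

25

Undo the operations in reverse order, starting from position 8:
  undo op 6 (in-shuffle, from top half): 8 ← 4
  undo op 5 (out-shuffle, from bottom half): 4 ← 38
  undo op 4 (in-shuffle, from top half): 38 ← 19
  undo op 3 (out-shuffle, from top half): 19 ← 10
  undo op 2 (in-shuffle, from top half): 10 ← 5
  undo op 1 (cut 20): 5 ← 25
So the counter at position 8 came from original position 25.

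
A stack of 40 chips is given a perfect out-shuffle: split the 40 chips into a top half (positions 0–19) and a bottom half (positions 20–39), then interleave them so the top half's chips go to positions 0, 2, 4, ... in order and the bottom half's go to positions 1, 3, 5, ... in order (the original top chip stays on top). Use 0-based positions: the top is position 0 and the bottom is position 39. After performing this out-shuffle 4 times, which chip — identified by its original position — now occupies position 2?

Work backwards from position 2, undoing one out-shuffle at a time:
2 ← 1 ← 20 ← 10 ← 5
So the chip now at position 2 started at position 5.

5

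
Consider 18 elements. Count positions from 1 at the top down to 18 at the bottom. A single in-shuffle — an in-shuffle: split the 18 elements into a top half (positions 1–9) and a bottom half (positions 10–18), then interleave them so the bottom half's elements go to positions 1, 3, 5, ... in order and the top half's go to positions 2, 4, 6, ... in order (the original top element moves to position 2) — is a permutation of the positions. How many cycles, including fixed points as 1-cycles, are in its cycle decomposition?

1

Trace each unvisited position around until it returns:
(1 2 4 8 16 13 ... len 18)
1 cycle in total.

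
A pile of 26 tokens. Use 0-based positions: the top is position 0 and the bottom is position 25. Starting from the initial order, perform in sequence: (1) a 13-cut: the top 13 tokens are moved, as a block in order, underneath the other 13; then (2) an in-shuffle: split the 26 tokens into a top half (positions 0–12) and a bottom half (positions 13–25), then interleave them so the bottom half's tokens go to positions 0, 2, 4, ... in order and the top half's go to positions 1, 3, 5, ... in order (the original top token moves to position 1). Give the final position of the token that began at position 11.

Track the token from position 11 forward through each operation:
  after op 1 (cut 13): 11 → 24
  after op 2 (in-shuffle): 24 → 22

22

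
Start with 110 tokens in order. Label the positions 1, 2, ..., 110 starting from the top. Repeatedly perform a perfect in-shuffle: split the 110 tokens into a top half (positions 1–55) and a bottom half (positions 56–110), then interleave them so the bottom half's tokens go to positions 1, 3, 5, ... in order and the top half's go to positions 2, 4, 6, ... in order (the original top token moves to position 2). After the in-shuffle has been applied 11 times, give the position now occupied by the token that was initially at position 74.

Track the token's position through each in-shuffle:
74 → 37 → 74 → 37 → 74 → 37 → 74 → 37 → 74 → 37 → 74 → 37

37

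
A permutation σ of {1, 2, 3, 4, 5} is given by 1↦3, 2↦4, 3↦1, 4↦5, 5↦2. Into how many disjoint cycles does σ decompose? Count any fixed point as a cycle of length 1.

Cycle decomposition: (1 3) (2 4 5).
2 cycles.

2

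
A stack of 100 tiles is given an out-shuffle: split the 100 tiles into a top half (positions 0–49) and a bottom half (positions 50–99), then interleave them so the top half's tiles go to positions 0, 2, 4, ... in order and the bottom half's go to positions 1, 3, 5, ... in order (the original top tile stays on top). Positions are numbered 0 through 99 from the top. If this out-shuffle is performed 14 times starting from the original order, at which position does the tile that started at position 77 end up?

Track position through each out-shuffle: 77 → 55 → 11 → 22 → 44 → ... (continuing for 14 shuffles total) → 11.

11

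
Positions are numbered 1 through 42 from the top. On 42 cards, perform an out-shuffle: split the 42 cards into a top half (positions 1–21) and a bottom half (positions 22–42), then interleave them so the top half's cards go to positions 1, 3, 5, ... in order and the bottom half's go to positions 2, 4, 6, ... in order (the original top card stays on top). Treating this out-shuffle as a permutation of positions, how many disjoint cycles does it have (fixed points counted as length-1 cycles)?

Trace each unvisited position around until it returns:
(1) (2 3 5 9 17 33 ... len 20) (4 7 13 25 8 15 ... len 20) (42)
4 cycles in total.

4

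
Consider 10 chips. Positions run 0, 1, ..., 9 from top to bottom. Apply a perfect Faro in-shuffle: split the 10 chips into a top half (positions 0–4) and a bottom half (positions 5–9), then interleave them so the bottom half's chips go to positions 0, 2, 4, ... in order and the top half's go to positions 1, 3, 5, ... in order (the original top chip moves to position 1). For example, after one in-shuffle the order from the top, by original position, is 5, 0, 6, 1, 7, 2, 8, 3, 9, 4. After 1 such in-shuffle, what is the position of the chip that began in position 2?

Track the chip's position through each in-shuffle:
2 → 5

5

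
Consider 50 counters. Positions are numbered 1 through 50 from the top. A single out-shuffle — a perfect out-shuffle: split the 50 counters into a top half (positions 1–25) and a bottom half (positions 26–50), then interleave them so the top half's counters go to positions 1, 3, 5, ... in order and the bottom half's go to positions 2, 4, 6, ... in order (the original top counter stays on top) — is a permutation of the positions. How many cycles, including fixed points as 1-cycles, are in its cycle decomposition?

Trace each unvisited position around until it returns:
(1) (2 3 5 9 17 33 ... len 21) (4 7 13 25 49 48 ... len 21) (8 15 29) (22 43 36) (50)
6 cycles in total.

6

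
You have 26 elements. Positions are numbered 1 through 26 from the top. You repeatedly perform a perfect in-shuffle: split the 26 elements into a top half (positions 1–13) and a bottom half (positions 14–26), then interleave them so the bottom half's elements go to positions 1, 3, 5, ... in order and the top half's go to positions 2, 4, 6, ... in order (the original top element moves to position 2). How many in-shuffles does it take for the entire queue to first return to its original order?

18

The in-shuffle permutes the 26 positions with cycle lengths [2, 6, 18].
Every element is home exactly when every cycle has completed a whole number of laps, i.e. after lcm(2, 6, 18) = 18 in-shuffles.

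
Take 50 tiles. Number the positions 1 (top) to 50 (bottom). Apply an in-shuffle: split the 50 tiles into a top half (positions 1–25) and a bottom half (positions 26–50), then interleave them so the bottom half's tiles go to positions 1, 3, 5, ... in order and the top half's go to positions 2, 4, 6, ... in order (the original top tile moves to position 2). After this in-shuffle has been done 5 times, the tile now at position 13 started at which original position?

2

Work backwards from position 13, undoing one in-shuffle at a time:
13 ← 32 ← 16 ← 8 ← 4 ← 2
So the tile now at position 13 started at position 2.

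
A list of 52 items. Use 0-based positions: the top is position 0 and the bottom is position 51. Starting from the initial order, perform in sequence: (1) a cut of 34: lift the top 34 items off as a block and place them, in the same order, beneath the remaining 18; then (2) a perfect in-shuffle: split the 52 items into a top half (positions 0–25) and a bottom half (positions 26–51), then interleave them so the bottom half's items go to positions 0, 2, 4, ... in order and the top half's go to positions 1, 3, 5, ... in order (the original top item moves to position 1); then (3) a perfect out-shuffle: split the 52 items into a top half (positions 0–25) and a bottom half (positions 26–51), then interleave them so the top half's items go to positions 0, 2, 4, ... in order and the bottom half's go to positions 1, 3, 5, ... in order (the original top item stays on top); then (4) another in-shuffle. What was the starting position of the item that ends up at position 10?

2

Undo the operations in reverse order, starting from position 10:
  undo op 4 (in-shuffle, from bottom half): 10 ← 31
  undo op 3 (out-shuffle, from bottom half): 31 ← 41
  undo op 2 (in-shuffle, from top half): 41 ← 20
  undo op 1 (cut 34): 20 ← 2
So the item at position 10 came from original position 2.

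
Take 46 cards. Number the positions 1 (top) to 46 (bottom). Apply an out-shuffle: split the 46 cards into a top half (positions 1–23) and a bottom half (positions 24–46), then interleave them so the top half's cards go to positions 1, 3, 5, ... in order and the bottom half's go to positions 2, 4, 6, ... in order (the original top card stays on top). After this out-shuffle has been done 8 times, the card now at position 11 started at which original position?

26

Work backwards from position 11, undoing one out-shuffle at a time:
11 ← 6 ← 26 ← 36 ← 41 ← 21 ← 11 ← 6 ← 26
So the card now at position 11 started at position 26.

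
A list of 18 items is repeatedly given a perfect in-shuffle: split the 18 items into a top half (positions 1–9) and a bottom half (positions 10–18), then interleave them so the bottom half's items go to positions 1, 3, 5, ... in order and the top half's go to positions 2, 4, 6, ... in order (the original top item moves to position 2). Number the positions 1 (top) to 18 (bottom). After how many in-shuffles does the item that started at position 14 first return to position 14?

Follow position 14 under repeated in-shuffles:
14 → 9 → 18 → 17 → 15 → 11 → 3 → 6 → 12 → 5 → 10 → 1 → 2 → 4 → 8 → 16 → 13 → 7 → 14
It first returns after 18 in-shuffles.

18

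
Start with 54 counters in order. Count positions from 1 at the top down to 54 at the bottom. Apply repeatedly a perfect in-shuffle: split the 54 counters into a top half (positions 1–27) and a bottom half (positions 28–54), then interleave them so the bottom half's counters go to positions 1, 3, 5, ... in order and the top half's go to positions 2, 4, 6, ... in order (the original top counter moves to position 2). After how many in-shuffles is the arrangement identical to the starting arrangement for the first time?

20

The in-shuffle permutes the 54 positions with cycle lengths [4, 10, 20, 20].
Every counter is home exactly when every cycle has completed a whole number of laps, i.e. after lcm(4, 10, 20) = 20 in-shuffles.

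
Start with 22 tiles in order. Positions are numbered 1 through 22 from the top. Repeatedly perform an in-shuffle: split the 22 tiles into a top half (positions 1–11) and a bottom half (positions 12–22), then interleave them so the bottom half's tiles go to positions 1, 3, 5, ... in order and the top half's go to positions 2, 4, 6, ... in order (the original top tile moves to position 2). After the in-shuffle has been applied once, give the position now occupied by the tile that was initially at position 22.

Track the tile's position through each in-shuffle:
22 → 21

21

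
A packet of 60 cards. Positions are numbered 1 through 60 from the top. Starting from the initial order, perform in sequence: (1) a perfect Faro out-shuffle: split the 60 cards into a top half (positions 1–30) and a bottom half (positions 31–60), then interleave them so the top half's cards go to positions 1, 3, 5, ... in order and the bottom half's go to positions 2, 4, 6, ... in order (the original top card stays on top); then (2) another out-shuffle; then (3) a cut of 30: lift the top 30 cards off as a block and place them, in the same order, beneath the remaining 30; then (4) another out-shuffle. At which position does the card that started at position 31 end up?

Track the card from position 31 forward through each operation:
  after op 1 (out-shuffle): 31 → 2
  after op 2 (out-shuffle): 2 → 3
  after op 3 (cut 30): 3 → 33
  after op 4 (out-shuffle): 33 → 6

6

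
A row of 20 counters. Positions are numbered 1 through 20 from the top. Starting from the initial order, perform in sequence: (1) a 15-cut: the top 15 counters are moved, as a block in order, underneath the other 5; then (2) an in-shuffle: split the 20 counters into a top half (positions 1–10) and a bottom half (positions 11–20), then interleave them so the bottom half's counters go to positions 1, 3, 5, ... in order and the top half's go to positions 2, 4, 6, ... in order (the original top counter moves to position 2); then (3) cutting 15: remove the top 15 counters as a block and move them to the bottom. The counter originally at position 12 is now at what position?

18

Track the counter from position 12 forward through each operation:
  after op 1 (cut 15): 12 → 17
  after op 2 (in-shuffle): 17 → 13
  after op 3 (cut 15): 13 → 18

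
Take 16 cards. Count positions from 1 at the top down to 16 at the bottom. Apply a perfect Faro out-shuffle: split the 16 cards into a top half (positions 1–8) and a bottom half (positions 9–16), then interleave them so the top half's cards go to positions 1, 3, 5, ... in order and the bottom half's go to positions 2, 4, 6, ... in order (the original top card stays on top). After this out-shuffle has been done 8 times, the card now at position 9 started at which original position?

9

Work backwards from position 9, undoing one out-shuffle at a time:
9 ← 5 ← 3 ← 2 ← 9 ← 5 ← 3 ← 2 ← 9
So the card now at position 9 started at position 9.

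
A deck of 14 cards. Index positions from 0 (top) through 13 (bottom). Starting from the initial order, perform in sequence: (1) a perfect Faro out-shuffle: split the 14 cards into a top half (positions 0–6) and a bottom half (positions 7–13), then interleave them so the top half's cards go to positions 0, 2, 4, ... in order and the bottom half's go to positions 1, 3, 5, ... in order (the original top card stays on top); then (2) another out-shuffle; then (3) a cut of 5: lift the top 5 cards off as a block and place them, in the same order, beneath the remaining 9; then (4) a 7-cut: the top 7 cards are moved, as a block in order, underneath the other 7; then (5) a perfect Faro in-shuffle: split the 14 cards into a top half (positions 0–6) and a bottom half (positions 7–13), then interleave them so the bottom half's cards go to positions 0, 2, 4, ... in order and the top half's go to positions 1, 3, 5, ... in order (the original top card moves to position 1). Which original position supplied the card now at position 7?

10

Undo the operations in reverse order, starting from position 7:
  undo op 5 (in-shuffle, from top half): 7 ← 3
  undo op 4 (cut 7): 3 ← 10
  undo op 3 (cut 5): 10 ← 1
  undo op 2 (out-shuffle, from bottom half): 1 ← 7
  undo op 1 (out-shuffle, from bottom half): 7 ← 10
So the card at position 7 came from original position 10.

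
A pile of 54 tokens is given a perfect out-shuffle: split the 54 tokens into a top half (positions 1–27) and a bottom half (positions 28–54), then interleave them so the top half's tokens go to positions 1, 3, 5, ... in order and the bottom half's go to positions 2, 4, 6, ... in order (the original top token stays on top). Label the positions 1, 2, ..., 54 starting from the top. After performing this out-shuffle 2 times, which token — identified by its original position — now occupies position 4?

Work backwards from position 4, undoing one out-shuffle at a time:
4 ← 29 ← 15
So the token now at position 4 started at position 15.

15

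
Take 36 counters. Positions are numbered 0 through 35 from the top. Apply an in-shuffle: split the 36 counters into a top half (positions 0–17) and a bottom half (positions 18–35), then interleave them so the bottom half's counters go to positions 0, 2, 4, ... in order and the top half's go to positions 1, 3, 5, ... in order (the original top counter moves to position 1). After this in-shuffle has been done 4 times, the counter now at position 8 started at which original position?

Work backwards from position 8, undoing one in-shuffle at a time:
8 ← 22 ← 29 ← 14 ← 25
So the counter now at position 8 started at position 25.

25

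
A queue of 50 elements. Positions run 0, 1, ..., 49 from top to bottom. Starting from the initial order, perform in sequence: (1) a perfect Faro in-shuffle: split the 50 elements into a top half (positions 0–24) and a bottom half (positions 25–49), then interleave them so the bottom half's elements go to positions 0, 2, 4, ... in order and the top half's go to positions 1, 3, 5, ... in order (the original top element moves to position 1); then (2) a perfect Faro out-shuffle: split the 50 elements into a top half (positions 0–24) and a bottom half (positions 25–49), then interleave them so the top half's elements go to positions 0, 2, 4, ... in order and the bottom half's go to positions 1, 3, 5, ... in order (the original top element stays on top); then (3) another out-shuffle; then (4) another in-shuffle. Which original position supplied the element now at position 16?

22

Undo the operations in reverse order, starting from position 16:
  undo op 4 (in-shuffle, from bottom half): 16 ← 33
  undo op 3 (out-shuffle, from bottom half): 33 ← 41
  undo op 2 (out-shuffle, from bottom half): 41 ← 45
  undo op 1 (in-shuffle, from top half): 45 ← 22
So the element at position 16 came from original position 22.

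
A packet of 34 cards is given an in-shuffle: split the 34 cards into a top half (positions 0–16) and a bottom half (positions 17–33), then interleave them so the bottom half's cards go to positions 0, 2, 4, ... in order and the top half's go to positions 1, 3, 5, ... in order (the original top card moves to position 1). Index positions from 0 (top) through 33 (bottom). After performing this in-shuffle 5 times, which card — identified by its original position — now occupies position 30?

12

Work backwards from position 30, undoing one in-shuffle at a time:
30 ← 32 ← 33 ← 16 ← 25 ← 12
So the card now at position 30 started at position 12.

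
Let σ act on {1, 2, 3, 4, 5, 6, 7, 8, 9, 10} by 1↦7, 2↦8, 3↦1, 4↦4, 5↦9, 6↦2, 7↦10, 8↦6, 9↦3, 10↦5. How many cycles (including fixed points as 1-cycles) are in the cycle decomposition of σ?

Cycle decomposition: (1 7 10 5 9 3) (2 8 6) (4).
3 cycles.

3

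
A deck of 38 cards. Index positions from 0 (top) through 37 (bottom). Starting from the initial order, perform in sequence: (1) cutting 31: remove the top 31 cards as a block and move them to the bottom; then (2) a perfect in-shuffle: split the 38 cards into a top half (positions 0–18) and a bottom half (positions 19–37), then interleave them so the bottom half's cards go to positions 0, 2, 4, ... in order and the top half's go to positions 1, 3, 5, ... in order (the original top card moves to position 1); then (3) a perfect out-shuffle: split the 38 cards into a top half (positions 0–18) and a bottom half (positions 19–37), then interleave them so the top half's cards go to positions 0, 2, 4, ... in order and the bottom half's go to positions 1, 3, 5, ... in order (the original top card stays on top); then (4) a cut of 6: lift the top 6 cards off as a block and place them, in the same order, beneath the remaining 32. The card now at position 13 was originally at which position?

26

Undo the operations in reverse order, starting from position 13:
  undo op 4 (cut 6): 13 ← 19
  undo op 3 (out-shuffle, from bottom half): 19 ← 28
  undo op 2 (in-shuffle, from bottom half): 28 ← 33
  undo op 1 (cut 31): 33 ← 26
So the card at position 13 came from original position 26.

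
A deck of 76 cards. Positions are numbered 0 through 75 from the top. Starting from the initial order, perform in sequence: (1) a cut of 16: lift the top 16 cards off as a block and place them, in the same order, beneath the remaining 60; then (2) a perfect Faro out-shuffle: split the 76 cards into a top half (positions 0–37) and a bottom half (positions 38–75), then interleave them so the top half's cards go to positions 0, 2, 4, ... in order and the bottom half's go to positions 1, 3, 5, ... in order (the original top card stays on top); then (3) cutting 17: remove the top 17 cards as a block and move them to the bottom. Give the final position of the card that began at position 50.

51

Track the card from position 50 forward through each operation:
  after op 1 (cut 16): 50 → 34
  after op 2 (out-shuffle): 34 → 68
  after op 3 (cut 17): 68 → 51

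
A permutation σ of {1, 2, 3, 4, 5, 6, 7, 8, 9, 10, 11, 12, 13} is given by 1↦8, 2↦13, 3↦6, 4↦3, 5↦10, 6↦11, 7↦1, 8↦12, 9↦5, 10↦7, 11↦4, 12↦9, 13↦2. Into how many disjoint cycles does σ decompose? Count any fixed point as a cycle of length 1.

Cycle decomposition: (1 8 12 9 5 10 7) (2 13) (3 6 11 4).
3 cycles.

3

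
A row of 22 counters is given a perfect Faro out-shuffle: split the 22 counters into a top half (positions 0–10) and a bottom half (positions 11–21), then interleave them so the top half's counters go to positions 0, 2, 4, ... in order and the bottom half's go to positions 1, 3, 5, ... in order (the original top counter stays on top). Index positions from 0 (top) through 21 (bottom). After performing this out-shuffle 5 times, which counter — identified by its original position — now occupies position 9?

Work backwards from position 9, undoing one out-shuffle at a time:
9 ← 15 ← 18 ← 9 ← 15 ← 18
So the counter now at position 9 started at position 18.

18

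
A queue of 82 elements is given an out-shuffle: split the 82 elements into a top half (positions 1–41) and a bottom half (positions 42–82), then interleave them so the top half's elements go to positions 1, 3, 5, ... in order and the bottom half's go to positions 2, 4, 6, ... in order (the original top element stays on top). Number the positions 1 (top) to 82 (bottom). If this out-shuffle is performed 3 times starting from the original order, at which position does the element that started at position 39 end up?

Track the element's position through each out-shuffle:
39 → 77 → 72 → 62

62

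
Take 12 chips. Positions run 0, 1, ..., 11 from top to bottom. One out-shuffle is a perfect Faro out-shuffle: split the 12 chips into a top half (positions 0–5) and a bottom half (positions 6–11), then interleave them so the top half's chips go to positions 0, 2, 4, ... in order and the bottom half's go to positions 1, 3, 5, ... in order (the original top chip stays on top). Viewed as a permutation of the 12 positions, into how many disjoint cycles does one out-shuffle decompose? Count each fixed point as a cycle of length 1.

3

Trace each unvisited position around until it returns:
(0) (1 2 4 8 5 10 9 7 3 6) (11)
3 cycles in total.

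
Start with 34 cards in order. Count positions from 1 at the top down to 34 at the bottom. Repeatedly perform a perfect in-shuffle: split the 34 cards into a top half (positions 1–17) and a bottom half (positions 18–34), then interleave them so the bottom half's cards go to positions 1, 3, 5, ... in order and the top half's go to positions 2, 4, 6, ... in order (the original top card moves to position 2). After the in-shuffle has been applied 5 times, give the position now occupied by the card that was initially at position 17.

Track the card's position through each in-shuffle:
17 → 34 → 33 → 31 → 27 → 19

19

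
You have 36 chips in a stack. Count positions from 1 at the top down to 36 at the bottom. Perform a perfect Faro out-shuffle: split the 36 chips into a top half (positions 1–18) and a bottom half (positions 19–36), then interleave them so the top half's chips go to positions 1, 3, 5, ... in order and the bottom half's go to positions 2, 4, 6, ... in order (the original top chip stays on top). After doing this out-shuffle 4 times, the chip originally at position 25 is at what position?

Track the chip's position through each out-shuffle:
25 → 14 → 27 → 18 → 35

35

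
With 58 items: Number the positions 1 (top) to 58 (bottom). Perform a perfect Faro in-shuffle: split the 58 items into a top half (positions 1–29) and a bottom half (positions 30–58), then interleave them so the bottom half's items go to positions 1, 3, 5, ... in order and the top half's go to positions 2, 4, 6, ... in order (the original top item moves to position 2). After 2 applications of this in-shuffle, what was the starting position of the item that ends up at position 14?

33

Work backwards from position 14, undoing one in-shuffle at a time:
14 ← 7 ← 33
So the item now at position 14 started at position 33.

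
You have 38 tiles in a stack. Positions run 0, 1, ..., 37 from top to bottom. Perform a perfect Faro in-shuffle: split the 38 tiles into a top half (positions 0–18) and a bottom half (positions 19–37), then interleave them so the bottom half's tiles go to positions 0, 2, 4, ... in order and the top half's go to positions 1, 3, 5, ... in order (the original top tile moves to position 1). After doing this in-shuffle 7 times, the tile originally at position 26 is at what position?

Track the tile's position through each in-shuffle:
26 → 14 → 29 → 20 → 2 → 5 → 11 → 23

23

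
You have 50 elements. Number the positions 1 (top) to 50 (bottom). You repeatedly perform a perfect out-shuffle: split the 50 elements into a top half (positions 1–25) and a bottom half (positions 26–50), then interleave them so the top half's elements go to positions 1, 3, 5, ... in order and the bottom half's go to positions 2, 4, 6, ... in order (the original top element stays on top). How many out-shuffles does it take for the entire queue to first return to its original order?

The out-shuffle permutes the 50 positions with cycle lengths [1, 1, 3, 3, 21, 21].
Every element is home exactly when every cycle has completed a whole number of laps, i.e. after lcm(1, 3, 21) = 21 out-shuffles.

21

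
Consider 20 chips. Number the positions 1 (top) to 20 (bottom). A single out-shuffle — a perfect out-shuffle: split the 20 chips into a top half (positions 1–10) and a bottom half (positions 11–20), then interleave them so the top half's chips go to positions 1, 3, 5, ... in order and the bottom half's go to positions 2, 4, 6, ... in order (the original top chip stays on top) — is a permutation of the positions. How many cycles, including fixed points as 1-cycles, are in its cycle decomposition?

Trace each unvisited position around until it returns:
(1) (2 3 5 9 17 14 ... len 18) (20)
3 cycles in total.

3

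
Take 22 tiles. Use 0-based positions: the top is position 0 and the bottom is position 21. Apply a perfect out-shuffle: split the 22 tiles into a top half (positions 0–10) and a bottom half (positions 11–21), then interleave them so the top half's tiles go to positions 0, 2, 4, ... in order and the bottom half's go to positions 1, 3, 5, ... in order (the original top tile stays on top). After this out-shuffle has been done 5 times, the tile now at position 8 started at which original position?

16

Work backwards from position 8, undoing one out-shuffle at a time:
8 ← 4 ← 2 ← 1 ← 11 ← 16
So the tile now at position 8 started at position 16.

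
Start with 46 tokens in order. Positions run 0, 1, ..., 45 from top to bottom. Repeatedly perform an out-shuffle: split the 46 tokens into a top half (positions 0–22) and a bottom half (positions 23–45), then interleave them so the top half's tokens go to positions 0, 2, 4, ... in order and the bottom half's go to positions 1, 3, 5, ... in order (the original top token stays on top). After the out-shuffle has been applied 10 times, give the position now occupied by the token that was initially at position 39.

21

Track the token's position through each out-shuffle:
39 → 33 → 21 → 42 → 39 → 33 → 21 → 42 → 39 → 33 → 21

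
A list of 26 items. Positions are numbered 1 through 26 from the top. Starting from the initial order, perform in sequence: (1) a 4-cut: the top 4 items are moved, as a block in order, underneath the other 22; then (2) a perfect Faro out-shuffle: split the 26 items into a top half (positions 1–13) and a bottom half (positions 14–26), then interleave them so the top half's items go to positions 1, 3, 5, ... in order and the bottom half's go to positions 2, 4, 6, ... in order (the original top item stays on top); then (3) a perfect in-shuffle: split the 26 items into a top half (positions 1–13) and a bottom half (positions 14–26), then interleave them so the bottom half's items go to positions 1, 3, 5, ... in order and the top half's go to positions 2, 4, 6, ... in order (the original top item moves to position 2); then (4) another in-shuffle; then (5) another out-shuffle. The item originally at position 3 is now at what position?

4

Track the item from position 3 forward through each operation:
  after op 1 (cut 4): 3 → 25
  after op 2 (out-shuffle): 25 → 24
  after op 3 (in-shuffle): 24 → 21
  after op 4 (in-shuffle): 21 → 15
  after op 5 (out-shuffle): 15 → 4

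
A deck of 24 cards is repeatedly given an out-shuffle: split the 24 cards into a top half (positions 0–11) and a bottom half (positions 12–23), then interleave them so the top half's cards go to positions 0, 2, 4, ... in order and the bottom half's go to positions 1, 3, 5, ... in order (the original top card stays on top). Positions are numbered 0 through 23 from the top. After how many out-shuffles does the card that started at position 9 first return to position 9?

11

Follow position 9 under repeated out-shuffles:
9 → 18 → 13 → 3 → 6 → 12 → 1 → 2 → 4 → 8 → 16 → 9
It first returns after 11 out-shuffles.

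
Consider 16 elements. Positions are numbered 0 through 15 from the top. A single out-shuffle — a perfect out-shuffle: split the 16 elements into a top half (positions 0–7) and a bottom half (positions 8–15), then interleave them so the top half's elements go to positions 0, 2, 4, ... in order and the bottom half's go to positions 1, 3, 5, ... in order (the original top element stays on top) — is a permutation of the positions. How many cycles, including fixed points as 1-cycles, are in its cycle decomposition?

6

Trace each unvisited position around until it returns:
(0) (1 2 4 8) (3 6 12 9) (5 10) (7 14 13 11) (15)
6 cycles in total.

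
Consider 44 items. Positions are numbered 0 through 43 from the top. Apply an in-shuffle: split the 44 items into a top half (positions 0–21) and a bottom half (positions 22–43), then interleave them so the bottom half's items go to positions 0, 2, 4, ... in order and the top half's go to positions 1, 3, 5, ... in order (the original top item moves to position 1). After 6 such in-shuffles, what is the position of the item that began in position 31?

Track the item's position through each in-shuffle:
31 → 18 → 37 → 30 → 16 → 33 → 22

22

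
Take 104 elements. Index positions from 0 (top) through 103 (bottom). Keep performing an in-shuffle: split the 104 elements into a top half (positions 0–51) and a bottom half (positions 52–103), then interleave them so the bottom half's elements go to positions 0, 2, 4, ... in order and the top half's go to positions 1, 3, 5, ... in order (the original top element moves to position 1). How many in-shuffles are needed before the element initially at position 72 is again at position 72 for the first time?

12

Follow position 72 under repeated in-shuffles:
72 → 40 → 81 → 58 → 12 → 25 → 51 → 103 → 102 → 100 → 96 → 88 → 72
It first returns after 12 in-shuffles.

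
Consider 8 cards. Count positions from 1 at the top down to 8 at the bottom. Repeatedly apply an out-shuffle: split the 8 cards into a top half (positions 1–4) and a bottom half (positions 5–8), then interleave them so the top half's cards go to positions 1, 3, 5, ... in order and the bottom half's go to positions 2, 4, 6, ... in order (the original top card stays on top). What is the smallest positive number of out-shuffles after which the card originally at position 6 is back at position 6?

Follow position 6 under repeated out-shuffles:
6 → 4 → 7 → 6
It first returns after 3 out-shuffles.

3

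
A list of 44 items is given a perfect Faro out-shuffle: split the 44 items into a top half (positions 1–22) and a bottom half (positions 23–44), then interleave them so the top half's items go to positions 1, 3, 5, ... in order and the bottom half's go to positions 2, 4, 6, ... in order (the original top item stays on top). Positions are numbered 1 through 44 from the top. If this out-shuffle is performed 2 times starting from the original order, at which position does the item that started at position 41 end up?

32

Track the item's position through each out-shuffle:
41 → 38 → 32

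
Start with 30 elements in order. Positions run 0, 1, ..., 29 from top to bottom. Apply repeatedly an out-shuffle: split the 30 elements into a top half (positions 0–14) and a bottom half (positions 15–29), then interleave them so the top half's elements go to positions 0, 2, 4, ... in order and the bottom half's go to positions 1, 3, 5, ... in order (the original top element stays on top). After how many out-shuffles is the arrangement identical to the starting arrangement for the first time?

28

The out-shuffle permutes the 30 positions with cycle lengths [1, 1, 28].
Every element is home exactly when every cycle has completed a whole number of laps, i.e. after lcm(1, 28) = 28 out-shuffles.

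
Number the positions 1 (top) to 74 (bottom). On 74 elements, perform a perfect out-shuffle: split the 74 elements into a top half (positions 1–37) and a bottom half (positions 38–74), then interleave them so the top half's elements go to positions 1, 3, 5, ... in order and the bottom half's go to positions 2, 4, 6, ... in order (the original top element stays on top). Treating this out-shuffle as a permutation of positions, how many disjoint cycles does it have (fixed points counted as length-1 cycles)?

Trace each unvisited position around until it returns:
(1) (2 3 5 9 17 33 65 56 38) (4 7 13 25 49 24 47 20 39) (6 11 21 41 8 15 29 57 40) (10 19 37 73 72 70 66 58 42) (12 23 45 16 31 61 48 22 43) (14 27 53 32 63 52 30 59 44) (18 35 69 64 54 34 67 60 46) ... plus 2 more
10 cycles in total.

10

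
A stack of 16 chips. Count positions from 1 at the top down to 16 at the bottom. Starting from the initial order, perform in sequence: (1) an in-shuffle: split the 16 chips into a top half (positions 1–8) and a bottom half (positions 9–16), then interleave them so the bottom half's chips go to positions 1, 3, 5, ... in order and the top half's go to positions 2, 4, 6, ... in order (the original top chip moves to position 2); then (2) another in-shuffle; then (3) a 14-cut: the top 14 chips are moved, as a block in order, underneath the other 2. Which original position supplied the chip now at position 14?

Undo the operations in reverse order, starting from position 14:
  undo op 3 (cut 14): 14 ← 12
  undo op 2 (in-shuffle, from top half): 12 ← 6
  undo op 1 (in-shuffle, from top half): 6 ← 3
So the chip at position 14 came from original position 3.

3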